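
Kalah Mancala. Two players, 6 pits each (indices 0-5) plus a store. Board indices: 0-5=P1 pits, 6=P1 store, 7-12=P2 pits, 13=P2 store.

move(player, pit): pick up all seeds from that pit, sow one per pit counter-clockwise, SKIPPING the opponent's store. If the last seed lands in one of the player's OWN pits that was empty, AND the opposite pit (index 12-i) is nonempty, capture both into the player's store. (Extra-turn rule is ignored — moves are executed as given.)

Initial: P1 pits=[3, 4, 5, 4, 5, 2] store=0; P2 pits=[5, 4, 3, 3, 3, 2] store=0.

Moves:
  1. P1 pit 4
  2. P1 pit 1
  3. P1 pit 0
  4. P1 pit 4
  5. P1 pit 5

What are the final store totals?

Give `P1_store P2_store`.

Answer: 2 0

Derivation:
Move 1: P1 pit4 -> P1=[3,4,5,4,0,3](1) P2=[6,5,4,3,3,2](0)
Move 2: P1 pit1 -> P1=[3,0,6,5,1,4](1) P2=[6,5,4,3,3,2](0)
Move 3: P1 pit0 -> P1=[0,1,7,6,1,4](1) P2=[6,5,4,3,3,2](0)
Move 4: P1 pit4 -> P1=[0,1,7,6,0,5](1) P2=[6,5,4,3,3,2](0)
Move 5: P1 pit5 -> P1=[0,1,7,6,0,0](2) P2=[7,6,5,4,3,2](0)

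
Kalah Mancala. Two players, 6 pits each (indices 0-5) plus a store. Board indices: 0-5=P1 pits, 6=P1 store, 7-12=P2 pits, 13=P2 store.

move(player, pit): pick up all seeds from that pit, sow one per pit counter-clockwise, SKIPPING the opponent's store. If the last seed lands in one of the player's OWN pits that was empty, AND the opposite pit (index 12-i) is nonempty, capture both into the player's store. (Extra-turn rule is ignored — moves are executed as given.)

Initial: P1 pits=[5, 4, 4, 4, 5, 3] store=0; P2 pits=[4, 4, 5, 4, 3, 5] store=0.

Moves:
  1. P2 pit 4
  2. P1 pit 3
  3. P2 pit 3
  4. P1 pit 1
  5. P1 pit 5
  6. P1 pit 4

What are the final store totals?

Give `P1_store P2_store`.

Move 1: P2 pit4 -> P1=[6,4,4,4,5,3](0) P2=[4,4,5,4,0,6](1)
Move 2: P1 pit3 -> P1=[6,4,4,0,6,4](1) P2=[5,4,5,4,0,6](1)
Move 3: P2 pit3 -> P1=[7,4,4,0,6,4](1) P2=[5,4,5,0,1,7](2)
Move 4: P1 pit1 -> P1=[7,0,5,1,7,5](1) P2=[5,4,5,0,1,7](2)
Move 5: P1 pit5 -> P1=[7,0,5,1,7,0](2) P2=[6,5,6,1,1,7](2)
Move 6: P1 pit4 -> P1=[7,0,5,1,0,1](3) P2=[7,6,7,2,2,7](2)

Answer: 3 2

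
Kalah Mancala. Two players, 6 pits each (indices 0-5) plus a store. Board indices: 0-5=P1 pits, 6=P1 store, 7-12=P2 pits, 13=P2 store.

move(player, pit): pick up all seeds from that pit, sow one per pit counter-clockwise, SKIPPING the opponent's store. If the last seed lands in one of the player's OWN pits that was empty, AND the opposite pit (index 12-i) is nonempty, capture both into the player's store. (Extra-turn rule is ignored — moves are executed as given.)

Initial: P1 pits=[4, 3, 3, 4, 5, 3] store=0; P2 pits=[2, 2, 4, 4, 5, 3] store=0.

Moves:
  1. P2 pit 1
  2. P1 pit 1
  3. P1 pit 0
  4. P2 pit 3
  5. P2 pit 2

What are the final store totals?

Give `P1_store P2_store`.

Answer: 0 2

Derivation:
Move 1: P2 pit1 -> P1=[4,3,3,4,5,3](0) P2=[2,0,5,5,5,3](0)
Move 2: P1 pit1 -> P1=[4,0,4,5,6,3](0) P2=[2,0,5,5,5,3](0)
Move 3: P1 pit0 -> P1=[0,1,5,6,7,3](0) P2=[2,0,5,5,5,3](0)
Move 4: P2 pit3 -> P1=[1,2,5,6,7,3](0) P2=[2,0,5,0,6,4](1)
Move 5: P2 pit2 -> P1=[2,2,5,6,7,3](0) P2=[2,0,0,1,7,5](2)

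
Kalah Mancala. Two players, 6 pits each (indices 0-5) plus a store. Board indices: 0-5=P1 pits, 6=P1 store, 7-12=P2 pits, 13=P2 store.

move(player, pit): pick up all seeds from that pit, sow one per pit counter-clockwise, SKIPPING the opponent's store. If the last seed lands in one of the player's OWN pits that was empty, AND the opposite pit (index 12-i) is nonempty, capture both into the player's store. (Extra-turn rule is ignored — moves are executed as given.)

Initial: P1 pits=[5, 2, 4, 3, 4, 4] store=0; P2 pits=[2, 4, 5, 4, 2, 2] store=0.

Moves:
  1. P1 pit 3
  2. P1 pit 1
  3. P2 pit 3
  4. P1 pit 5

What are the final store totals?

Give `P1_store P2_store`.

Answer: 8 1

Derivation:
Move 1: P1 pit3 -> P1=[5,2,4,0,5,5](1) P2=[2,4,5,4,2,2](0)
Move 2: P1 pit1 -> P1=[5,0,5,0,5,5](7) P2=[2,4,0,4,2,2](0)
Move 3: P2 pit3 -> P1=[6,0,5,0,5,5](7) P2=[2,4,0,0,3,3](1)
Move 4: P1 pit5 -> P1=[6,0,5,0,5,0](8) P2=[3,5,1,1,3,3](1)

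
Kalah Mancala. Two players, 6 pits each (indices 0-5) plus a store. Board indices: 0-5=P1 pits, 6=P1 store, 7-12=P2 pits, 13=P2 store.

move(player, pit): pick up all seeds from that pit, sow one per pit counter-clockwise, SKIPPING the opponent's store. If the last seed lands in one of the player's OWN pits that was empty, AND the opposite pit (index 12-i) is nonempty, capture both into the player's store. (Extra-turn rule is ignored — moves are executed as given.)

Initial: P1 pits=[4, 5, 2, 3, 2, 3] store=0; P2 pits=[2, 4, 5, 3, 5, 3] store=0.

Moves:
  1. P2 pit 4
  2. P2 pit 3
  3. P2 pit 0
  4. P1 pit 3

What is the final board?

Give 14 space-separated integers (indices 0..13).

Move 1: P2 pit4 -> P1=[5,6,3,3,2,3](0) P2=[2,4,5,3,0,4](1)
Move 2: P2 pit3 -> P1=[5,6,3,3,2,3](0) P2=[2,4,5,0,1,5](2)
Move 3: P2 pit0 -> P1=[5,6,3,3,2,3](0) P2=[0,5,6,0,1,5](2)
Move 4: P1 pit3 -> P1=[5,6,3,0,3,4](1) P2=[0,5,6,0,1,5](2)

Answer: 5 6 3 0 3 4 1 0 5 6 0 1 5 2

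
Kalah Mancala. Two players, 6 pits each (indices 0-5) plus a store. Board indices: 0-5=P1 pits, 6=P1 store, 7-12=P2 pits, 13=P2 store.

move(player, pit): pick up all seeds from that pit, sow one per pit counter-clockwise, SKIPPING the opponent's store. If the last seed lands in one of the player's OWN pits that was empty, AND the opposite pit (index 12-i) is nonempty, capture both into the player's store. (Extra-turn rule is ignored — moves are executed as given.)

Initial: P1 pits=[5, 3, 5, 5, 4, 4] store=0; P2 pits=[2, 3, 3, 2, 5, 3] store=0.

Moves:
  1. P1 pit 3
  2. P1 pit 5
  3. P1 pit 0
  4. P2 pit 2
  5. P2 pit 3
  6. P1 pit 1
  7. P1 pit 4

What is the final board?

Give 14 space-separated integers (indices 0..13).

Move 1: P1 pit3 -> P1=[5,3,5,0,5,5](1) P2=[3,4,3,2,5,3](0)
Move 2: P1 pit5 -> P1=[5,3,5,0,5,0](2) P2=[4,5,4,3,5,3](0)
Move 3: P1 pit0 -> P1=[0,4,6,1,6,0](7) P2=[0,5,4,3,5,3](0)
Move 4: P2 pit2 -> P1=[0,4,6,1,6,0](7) P2=[0,5,0,4,6,4](1)
Move 5: P2 pit3 -> P1=[1,4,6,1,6,0](7) P2=[0,5,0,0,7,5](2)
Move 6: P1 pit1 -> P1=[1,0,7,2,7,1](7) P2=[0,5,0,0,7,5](2)
Move 7: P1 pit4 -> P1=[1,0,7,2,0,2](8) P2=[1,6,1,1,8,5](2)

Answer: 1 0 7 2 0 2 8 1 6 1 1 8 5 2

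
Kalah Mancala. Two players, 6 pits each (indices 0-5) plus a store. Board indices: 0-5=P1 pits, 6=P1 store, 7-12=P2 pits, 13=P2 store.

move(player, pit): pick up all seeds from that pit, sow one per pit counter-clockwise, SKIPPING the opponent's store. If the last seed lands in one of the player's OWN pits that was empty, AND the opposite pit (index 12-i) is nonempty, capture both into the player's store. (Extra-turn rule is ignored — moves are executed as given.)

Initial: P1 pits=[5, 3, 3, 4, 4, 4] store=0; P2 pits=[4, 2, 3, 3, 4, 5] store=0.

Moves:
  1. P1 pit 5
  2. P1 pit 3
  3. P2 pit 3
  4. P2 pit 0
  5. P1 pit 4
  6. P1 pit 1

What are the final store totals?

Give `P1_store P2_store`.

Answer: 9 2

Derivation:
Move 1: P1 pit5 -> P1=[5,3,3,4,4,0](1) P2=[5,3,4,3,4,5](0)
Move 2: P1 pit3 -> P1=[5,3,3,0,5,1](2) P2=[6,3,4,3,4,5](0)
Move 3: P2 pit3 -> P1=[5,3,3,0,5,1](2) P2=[6,3,4,0,5,6](1)
Move 4: P2 pit0 -> P1=[5,3,3,0,5,1](2) P2=[0,4,5,1,6,7](2)
Move 5: P1 pit4 -> P1=[5,3,3,0,0,2](3) P2=[1,5,6,1,6,7](2)
Move 6: P1 pit1 -> P1=[5,0,4,1,0,2](9) P2=[1,0,6,1,6,7](2)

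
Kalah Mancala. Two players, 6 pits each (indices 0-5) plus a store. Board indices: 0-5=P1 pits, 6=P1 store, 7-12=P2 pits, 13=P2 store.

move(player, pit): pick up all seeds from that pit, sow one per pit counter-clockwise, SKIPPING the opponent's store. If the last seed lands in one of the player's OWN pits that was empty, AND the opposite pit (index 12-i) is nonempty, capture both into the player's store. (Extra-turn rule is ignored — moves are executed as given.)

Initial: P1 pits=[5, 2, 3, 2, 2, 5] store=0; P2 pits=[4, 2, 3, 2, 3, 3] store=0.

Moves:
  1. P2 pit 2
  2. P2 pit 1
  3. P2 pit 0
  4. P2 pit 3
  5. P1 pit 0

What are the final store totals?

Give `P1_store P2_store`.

Answer: 1 1

Derivation:
Move 1: P2 pit2 -> P1=[5,2,3,2,2,5](0) P2=[4,2,0,3,4,4](0)
Move 2: P2 pit1 -> P1=[5,2,3,2,2,5](0) P2=[4,0,1,4,4,4](0)
Move 3: P2 pit0 -> P1=[5,2,3,2,2,5](0) P2=[0,1,2,5,5,4](0)
Move 4: P2 pit3 -> P1=[6,3,3,2,2,5](0) P2=[0,1,2,0,6,5](1)
Move 5: P1 pit0 -> P1=[0,4,4,3,3,6](1) P2=[0,1,2,0,6,5](1)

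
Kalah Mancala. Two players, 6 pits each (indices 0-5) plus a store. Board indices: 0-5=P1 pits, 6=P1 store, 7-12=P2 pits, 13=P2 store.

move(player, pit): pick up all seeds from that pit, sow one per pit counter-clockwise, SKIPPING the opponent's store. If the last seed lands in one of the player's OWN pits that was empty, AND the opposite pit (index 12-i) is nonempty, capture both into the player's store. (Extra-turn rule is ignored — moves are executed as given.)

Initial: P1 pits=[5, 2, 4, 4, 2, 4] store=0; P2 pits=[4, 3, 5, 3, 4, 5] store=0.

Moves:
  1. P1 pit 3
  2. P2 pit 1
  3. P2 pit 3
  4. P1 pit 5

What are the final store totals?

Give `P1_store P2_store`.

Answer: 2 1

Derivation:
Move 1: P1 pit3 -> P1=[5,2,4,0,3,5](1) P2=[5,3,5,3,4,5](0)
Move 2: P2 pit1 -> P1=[5,2,4,0,3,5](1) P2=[5,0,6,4,5,5](0)
Move 3: P2 pit3 -> P1=[6,2,4,0,3,5](1) P2=[5,0,6,0,6,6](1)
Move 4: P1 pit5 -> P1=[6,2,4,0,3,0](2) P2=[6,1,7,1,6,6](1)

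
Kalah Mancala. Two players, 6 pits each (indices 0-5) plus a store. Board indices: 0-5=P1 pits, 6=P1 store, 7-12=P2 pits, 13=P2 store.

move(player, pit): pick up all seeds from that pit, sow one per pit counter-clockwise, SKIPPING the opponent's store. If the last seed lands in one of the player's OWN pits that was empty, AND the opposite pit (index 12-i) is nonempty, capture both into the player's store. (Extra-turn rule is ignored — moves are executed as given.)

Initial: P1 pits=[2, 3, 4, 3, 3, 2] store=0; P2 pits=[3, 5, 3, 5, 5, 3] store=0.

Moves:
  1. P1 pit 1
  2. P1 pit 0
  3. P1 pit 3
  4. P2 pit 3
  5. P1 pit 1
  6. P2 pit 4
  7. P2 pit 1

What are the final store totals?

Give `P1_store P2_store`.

Move 1: P1 pit1 -> P1=[2,0,5,4,4,2](0) P2=[3,5,3,5,5,3](0)
Move 2: P1 pit0 -> P1=[0,1,6,4,4,2](0) P2=[3,5,3,5,5,3](0)
Move 3: P1 pit3 -> P1=[0,1,6,0,5,3](1) P2=[4,5,3,5,5,3](0)
Move 4: P2 pit3 -> P1=[1,2,6,0,5,3](1) P2=[4,5,3,0,6,4](1)
Move 5: P1 pit1 -> P1=[1,0,7,0,5,3](5) P2=[4,5,0,0,6,4](1)
Move 6: P2 pit4 -> P1=[2,1,8,1,5,3](5) P2=[4,5,0,0,0,5](2)
Move 7: P2 pit1 -> P1=[2,1,8,1,5,3](5) P2=[4,0,1,1,1,6](3)

Answer: 5 3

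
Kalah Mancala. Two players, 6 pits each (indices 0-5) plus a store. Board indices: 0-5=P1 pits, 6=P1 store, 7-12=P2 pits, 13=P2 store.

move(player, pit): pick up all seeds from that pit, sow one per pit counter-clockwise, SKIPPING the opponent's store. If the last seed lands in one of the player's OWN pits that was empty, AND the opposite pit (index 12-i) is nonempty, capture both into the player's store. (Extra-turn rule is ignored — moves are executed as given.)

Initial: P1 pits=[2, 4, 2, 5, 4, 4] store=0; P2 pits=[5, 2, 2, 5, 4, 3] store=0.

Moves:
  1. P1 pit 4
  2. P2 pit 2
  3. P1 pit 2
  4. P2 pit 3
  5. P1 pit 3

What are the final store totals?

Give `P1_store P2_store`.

Move 1: P1 pit4 -> P1=[2,4,2,5,0,5](1) P2=[6,3,2,5,4,3](0)
Move 2: P2 pit2 -> P1=[2,4,2,5,0,5](1) P2=[6,3,0,6,5,3](0)
Move 3: P1 pit2 -> P1=[2,4,0,6,0,5](5) P2=[6,0,0,6,5,3](0)
Move 4: P2 pit3 -> P1=[3,5,1,6,0,5](5) P2=[6,0,0,0,6,4](1)
Move 5: P1 pit3 -> P1=[3,5,1,0,1,6](6) P2=[7,1,1,0,6,4](1)

Answer: 6 1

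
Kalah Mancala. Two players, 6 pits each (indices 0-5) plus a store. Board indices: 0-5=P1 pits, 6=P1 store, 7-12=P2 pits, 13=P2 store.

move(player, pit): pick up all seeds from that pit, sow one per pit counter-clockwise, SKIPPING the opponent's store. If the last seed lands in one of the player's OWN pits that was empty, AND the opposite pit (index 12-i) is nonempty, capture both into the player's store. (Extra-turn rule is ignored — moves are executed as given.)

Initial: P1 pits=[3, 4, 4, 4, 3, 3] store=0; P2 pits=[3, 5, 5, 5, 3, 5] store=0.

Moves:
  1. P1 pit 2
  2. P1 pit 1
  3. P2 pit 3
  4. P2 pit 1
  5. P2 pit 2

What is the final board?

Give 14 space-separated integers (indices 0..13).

Move 1: P1 pit2 -> P1=[3,4,0,5,4,4](1) P2=[3,5,5,5,3,5](0)
Move 2: P1 pit1 -> P1=[3,0,1,6,5,5](1) P2=[3,5,5,5,3,5](0)
Move 3: P2 pit3 -> P1=[4,1,1,6,5,5](1) P2=[3,5,5,0,4,6](1)
Move 4: P2 pit1 -> P1=[4,1,1,6,5,5](1) P2=[3,0,6,1,5,7](2)
Move 5: P2 pit2 -> P1=[5,2,1,6,5,5](1) P2=[3,0,0,2,6,8](3)

Answer: 5 2 1 6 5 5 1 3 0 0 2 6 8 3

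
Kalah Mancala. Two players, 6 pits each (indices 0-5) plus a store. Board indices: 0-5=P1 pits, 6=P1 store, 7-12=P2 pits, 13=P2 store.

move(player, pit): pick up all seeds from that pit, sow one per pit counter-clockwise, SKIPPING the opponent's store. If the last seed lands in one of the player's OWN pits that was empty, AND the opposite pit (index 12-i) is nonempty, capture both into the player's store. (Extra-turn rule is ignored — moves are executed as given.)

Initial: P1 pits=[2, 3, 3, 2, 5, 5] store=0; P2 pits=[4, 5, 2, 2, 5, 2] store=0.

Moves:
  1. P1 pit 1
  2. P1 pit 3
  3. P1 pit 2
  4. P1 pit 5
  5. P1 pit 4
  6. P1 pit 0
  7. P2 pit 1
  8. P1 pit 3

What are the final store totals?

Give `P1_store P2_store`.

Answer: 9 1

Derivation:
Move 1: P1 pit1 -> P1=[2,0,4,3,6,5](0) P2=[4,5,2,2,5,2](0)
Move 2: P1 pit3 -> P1=[2,0,4,0,7,6](1) P2=[4,5,2,2,5,2](0)
Move 3: P1 pit2 -> P1=[2,0,0,1,8,7](2) P2=[4,5,2,2,5,2](0)
Move 4: P1 pit5 -> P1=[2,0,0,1,8,0](3) P2=[5,6,3,3,6,3](0)
Move 5: P1 pit4 -> P1=[2,0,0,1,0,1](4) P2=[6,7,4,4,7,4](0)
Move 6: P1 pit0 -> P1=[0,1,0,1,0,1](9) P2=[6,7,4,0,7,4](0)
Move 7: P2 pit1 -> P1=[1,2,0,1,0,1](9) P2=[6,0,5,1,8,5](1)
Move 8: P1 pit3 -> P1=[1,2,0,0,1,1](9) P2=[6,0,5,1,8,5](1)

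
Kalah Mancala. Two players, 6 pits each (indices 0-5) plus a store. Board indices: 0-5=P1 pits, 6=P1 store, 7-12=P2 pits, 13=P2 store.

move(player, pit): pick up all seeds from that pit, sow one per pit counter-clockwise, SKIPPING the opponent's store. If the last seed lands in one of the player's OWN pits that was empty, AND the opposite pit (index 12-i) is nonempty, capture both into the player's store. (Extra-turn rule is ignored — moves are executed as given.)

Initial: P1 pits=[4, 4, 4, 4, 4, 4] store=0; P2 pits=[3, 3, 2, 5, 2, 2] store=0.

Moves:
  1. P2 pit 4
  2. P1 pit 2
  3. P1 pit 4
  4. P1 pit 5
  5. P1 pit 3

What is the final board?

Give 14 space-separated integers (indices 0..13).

Move 1: P2 pit4 -> P1=[4,4,4,4,4,4](0) P2=[3,3,2,5,0,3](1)
Move 2: P1 pit2 -> P1=[4,4,0,5,5,5](1) P2=[3,3,2,5,0,3](1)
Move 3: P1 pit4 -> P1=[4,4,0,5,0,6](2) P2=[4,4,3,5,0,3](1)
Move 4: P1 pit5 -> P1=[4,4,0,5,0,0](3) P2=[5,5,4,6,1,3](1)
Move 5: P1 pit3 -> P1=[4,4,0,0,1,1](4) P2=[6,6,4,6,1,3](1)

Answer: 4 4 0 0 1 1 4 6 6 4 6 1 3 1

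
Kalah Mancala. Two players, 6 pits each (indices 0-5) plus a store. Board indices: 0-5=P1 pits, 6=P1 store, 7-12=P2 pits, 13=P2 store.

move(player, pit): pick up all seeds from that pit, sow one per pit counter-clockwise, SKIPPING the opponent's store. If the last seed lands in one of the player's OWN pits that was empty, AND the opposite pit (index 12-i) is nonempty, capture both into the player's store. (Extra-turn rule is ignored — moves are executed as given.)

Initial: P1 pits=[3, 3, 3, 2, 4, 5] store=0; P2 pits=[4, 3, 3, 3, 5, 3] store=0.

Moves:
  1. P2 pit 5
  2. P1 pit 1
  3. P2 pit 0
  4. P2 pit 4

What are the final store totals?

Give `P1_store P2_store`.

Move 1: P2 pit5 -> P1=[4,4,3,2,4,5](0) P2=[4,3,3,3,5,0](1)
Move 2: P1 pit1 -> P1=[4,0,4,3,5,6](0) P2=[4,3,3,3,5,0](1)
Move 3: P2 pit0 -> P1=[4,0,4,3,5,6](0) P2=[0,4,4,4,6,0](1)
Move 4: P2 pit4 -> P1=[5,1,5,4,5,6](0) P2=[0,4,4,4,0,1](2)

Answer: 0 2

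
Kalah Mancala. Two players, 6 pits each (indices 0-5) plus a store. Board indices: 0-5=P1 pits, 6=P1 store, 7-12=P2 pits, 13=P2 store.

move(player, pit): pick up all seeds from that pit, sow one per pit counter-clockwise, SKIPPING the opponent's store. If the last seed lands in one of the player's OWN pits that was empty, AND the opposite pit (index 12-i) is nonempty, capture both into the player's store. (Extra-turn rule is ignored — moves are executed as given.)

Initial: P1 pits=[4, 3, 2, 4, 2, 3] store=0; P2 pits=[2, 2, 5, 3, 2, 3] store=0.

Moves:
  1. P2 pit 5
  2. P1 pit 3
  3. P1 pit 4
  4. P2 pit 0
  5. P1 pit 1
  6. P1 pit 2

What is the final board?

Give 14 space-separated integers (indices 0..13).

Answer: 5 0 0 2 2 7 2 0 3 6 4 3 0 1

Derivation:
Move 1: P2 pit5 -> P1=[5,4,2,4,2,3](0) P2=[2,2,5,3,2,0](1)
Move 2: P1 pit3 -> P1=[5,4,2,0,3,4](1) P2=[3,2,5,3,2,0](1)
Move 3: P1 pit4 -> P1=[5,4,2,0,0,5](2) P2=[4,2,5,3,2,0](1)
Move 4: P2 pit0 -> P1=[5,4,2,0,0,5](2) P2=[0,3,6,4,3,0](1)
Move 5: P1 pit1 -> P1=[5,0,3,1,1,6](2) P2=[0,3,6,4,3,0](1)
Move 6: P1 pit2 -> P1=[5,0,0,2,2,7](2) P2=[0,3,6,4,3,0](1)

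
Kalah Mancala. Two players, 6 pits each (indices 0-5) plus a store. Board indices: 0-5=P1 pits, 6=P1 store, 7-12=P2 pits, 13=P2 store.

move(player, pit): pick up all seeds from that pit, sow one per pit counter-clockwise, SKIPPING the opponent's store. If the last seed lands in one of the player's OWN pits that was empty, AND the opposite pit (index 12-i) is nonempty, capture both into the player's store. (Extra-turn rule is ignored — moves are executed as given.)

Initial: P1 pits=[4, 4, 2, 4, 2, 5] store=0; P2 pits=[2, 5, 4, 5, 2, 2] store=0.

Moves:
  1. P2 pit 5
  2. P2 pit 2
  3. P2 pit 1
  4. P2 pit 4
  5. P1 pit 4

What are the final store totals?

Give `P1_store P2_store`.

Move 1: P2 pit5 -> P1=[5,4,2,4,2,5](0) P2=[2,5,4,5,2,0](1)
Move 2: P2 pit2 -> P1=[5,4,2,4,2,5](0) P2=[2,5,0,6,3,1](2)
Move 3: P2 pit1 -> P1=[5,4,2,4,2,5](0) P2=[2,0,1,7,4,2](3)
Move 4: P2 pit4 -> P1=[6,5,2,4,2,5](0) P2=[2,0,1,7,0,3](4)
Move 5: P1 pit4 -> P1=[6,5,2,4,0,6](1) P2=[2,0,1,7,0,3](4)

Answer: 1 4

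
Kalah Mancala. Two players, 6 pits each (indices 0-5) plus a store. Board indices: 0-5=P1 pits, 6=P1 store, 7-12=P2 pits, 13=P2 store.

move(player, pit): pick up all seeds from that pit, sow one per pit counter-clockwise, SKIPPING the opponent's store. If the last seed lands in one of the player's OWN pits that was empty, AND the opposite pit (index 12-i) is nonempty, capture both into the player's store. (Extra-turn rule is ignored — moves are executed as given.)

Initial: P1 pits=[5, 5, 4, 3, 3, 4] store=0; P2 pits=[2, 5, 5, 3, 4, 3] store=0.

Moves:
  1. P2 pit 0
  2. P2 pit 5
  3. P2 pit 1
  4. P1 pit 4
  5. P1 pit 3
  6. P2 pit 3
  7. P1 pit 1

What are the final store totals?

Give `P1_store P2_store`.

Answer: 3 3

Derivation:
Move 1: P2 pit0 -> P1=[5,5,4,3,3,4](0) P2=[0,6,6,3,4,3](0)
Move 2: P2 pit5 -> P1=[6,6,4,3,3,4](0) P2=[0,6,6,3,4,0](1)
Move 3: P2 pit1 -> P1=[7,6,4,3,3,4](0) P2=[0,0,7,4,5,1](2)
Move 4: P1 pit4 -> P1=[7,6,4,3,0,5](1) P2=[1,0,7,4,5,1](2)
Move 5: P1 pit3 -> P1=[7,6,4,0,1,6](2) P2=[1,0,7,4,5,1](2)
Move 6: P2 pit3 -> P1=[8,6,4,0,1,6](2) P2=[1,0,7,0,6,2](3)
Move 7: P1 pit1 -> P1=[8,0,5,1,2,7](3) P2=[2,0,7,0,6,2](3)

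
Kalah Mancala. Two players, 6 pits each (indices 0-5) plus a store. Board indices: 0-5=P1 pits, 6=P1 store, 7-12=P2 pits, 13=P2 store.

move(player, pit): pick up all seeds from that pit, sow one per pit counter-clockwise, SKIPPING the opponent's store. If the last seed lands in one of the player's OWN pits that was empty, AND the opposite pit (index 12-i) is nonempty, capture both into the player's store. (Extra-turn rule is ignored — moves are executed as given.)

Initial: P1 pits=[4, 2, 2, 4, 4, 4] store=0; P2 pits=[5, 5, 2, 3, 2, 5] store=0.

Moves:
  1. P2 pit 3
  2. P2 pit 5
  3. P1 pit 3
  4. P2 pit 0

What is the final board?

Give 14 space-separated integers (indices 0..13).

Move 1: P2 pit3 -> P1=[4,2,2,4,4,4](0) P2=[5,5,2,0,3,6](1)
Move 2: P2 pit5 -> P1=[5,3,3,5,5,4](0) P2=[5,5,2,0,3,0](2)
Move 3: P1 pit3 -> P1=[5,3,3,0,6,5](1) P2=[6,6,2,0,3,0](2)
Move 4: P2 pit0 -> P1=[5,3,3,0,6,5](1) P2=[0,7,3,1,4,1](3)

Answer: 5 3 3 0 6 5 1 0 7 3 1 4 1 3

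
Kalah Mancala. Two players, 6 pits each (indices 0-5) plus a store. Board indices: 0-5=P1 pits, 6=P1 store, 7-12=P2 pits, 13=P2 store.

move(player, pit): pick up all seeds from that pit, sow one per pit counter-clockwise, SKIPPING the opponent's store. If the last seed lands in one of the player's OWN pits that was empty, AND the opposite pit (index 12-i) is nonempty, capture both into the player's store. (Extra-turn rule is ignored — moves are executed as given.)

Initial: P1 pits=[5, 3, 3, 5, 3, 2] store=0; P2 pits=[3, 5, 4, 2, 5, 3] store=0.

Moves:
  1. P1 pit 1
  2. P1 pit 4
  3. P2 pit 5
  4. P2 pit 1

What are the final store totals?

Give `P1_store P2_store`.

Move 1: P1 pit1 -> P1=[5,0,4,6,4,2](0) P2=[3,5,4,2,5,3](0)
Move 2: P1 pit4 -> P1=[5,0,4,6,0,3](1) P2=[4,6,4,2,5,3](0)
Move 3: P2 pit5 -> P1=[6,1,4,6,0,3](1) P2=[4,6,4,2,5,0](1)
Move 4: P2 pit1 -> P1=[7,1,4,6,0,3](1) P2=[4,0,5,3,6,1](2)

Answer: 1 2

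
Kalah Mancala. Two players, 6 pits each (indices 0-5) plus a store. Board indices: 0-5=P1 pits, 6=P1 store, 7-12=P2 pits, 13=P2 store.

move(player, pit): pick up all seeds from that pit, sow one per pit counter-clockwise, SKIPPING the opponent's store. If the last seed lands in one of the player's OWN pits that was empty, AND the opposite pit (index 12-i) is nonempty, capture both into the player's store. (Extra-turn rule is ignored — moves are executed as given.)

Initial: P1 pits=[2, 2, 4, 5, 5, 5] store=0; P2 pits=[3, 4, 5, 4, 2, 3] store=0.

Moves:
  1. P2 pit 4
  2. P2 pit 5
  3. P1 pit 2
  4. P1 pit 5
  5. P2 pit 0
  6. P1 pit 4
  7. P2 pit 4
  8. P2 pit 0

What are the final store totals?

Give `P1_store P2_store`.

Answer: 3 7

Derivation:
Move 1: P2 pit4 -> P1=[2,2,4,5,5,5](0) P2=[3,4,5,4,0,4](1)
Move 2: P2 pit5 -> P1=[3,3,5,5,5,5](0) P2=[3,4,5,4,0,0](2)
Move 3: P1 pit2 -> P1=[3,3,0,6,6,6](1) P2=[4,4,5,4,0,0](2)
Move 4: P1 pit5 -> P1=[3,3,0,6,6,0](2) P2=[5,5,6,5,1,0](2)
Move 5: P2 pit0 -> P1=[0,3,0,6,6,0](2) P2=[0,6,7,6,2,0](6)
Move 6: P1 pit4 -> P1=[0,3,0,6,0,1](3) P2=[1,7,8,7,2,0](6)
Move 7: P2 pit4 -> P1=[0,3,0,6,0,1](3) P2=[1,7,8,7,0,1](7)
Move 8: P2 pit0 -> P1=[0,3,0,6,0,1](3) P2=[0,8,8,7,0,1](7)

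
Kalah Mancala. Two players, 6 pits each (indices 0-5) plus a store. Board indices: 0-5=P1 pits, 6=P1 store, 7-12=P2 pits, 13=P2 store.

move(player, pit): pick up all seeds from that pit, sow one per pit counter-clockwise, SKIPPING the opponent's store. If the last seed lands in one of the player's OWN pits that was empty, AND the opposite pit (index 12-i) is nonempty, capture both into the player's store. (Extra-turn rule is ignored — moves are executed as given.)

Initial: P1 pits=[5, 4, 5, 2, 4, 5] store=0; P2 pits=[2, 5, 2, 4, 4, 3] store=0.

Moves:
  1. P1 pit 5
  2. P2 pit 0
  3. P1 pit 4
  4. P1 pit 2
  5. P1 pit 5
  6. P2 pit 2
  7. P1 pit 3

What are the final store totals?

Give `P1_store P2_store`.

Move 1: P1 pit5 -> P1=[5,4,5,2,4,0](1) P2=[3,6,3,5,4,3](0)
Move 2: P2 pit0 -> P1=[5,4,5,2,4,0](1) P2=[0,7,4,6,4,3](0)
Move 3: P1 pit4 -> P1=[5,4,5,2,0,1](2) P2=[1,8,4,6,4,3](0)
Move 4: P1 pit2 -> P1=[5,4,0,3,1,2](3) P2=[2,8,4,6,4,3](0)
Move 5: P1 pit5 -> P1=[5,4,0,3,1,0](4) P2=[3,8,4,6,4,3](0)
Move 6: P2 pit2 -> P1=[5,4,0,3,1,0](4) P2=[3,8,0,7,5,4](1)
Move 7: P1 pit3 -> P1=[5,4,0,0,2,1](5) P2=[3,8,0,7,5,4](1)

Answer: 5 1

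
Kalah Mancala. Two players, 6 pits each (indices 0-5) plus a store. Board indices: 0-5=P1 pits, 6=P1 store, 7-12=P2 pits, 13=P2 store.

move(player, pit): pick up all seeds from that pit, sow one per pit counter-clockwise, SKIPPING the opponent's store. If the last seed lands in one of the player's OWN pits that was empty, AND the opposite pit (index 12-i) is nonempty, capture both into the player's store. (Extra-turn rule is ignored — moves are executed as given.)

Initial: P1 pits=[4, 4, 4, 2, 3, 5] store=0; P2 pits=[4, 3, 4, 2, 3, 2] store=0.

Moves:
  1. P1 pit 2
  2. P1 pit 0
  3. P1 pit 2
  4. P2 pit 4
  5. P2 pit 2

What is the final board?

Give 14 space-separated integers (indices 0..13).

Answer: 1 5 0 5 5 6 1 4 3 0 3 1 4 2

Derivation:
Move 1: P1 pit2 -> P1=[4,4,0,3,4,6](1) P2=[4,3,4,2,3,2](0)
Move 2: P1 pit0 -> P1=[0,5,1,4,5,6](1) P2=[4,3,4,2,3,2](0)
Move 3: P1 pit2 -> P1=[0,5,0,5,5,6](1) P2=[4,3,4,2,3,2](0)
Move 4: P2 pit4 -> P1=[1,5,0,5,5,6](1) P2=[4,3,4,2,0,3](1)
Move 5: P2 pit2 -> P1=[1,5,0,5,5,6](1) P2=[4,3,0,3,1,4](2)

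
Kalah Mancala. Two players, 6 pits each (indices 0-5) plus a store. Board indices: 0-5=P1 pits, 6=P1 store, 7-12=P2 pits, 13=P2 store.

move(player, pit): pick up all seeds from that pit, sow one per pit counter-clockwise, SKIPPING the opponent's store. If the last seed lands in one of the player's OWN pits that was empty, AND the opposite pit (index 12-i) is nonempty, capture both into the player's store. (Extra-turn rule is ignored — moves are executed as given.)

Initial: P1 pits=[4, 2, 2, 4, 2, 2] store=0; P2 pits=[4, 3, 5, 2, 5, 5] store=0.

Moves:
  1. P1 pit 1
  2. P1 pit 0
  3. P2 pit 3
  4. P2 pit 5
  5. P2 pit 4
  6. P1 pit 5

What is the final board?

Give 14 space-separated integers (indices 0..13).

Move 1: P1 pit1 -> P1=[4,0,3,5,2,2](0) P2=[4,3,5,2,5,5](0)
Move 2: P1 pit0 -> P1=[0,1,4,6,3,2](0) P2=[4,3,5,2,5,5](0)
Move 3: P2 pit3 -> P1=[0,1,4,6,3,2](0) P2=[4,3,5,0,6,6](0)
Move 4: P2 pit5 -> P1=[1,2,5,7,4,2](0) P2=[4,3,5,0,6,0](1)
Move 5: P2 pit4 -> P1=[2,3,6,8,4,2](0) P2=[4,3,5,0,0,1](2)
Move 6: P1 pit5 -> P1=[2,3,6,8,4,0](1) P2=[5,3,5,0,0,1](2)

Answer: 2 3 6 8 4 0 1 5 3 5 0 0 1 2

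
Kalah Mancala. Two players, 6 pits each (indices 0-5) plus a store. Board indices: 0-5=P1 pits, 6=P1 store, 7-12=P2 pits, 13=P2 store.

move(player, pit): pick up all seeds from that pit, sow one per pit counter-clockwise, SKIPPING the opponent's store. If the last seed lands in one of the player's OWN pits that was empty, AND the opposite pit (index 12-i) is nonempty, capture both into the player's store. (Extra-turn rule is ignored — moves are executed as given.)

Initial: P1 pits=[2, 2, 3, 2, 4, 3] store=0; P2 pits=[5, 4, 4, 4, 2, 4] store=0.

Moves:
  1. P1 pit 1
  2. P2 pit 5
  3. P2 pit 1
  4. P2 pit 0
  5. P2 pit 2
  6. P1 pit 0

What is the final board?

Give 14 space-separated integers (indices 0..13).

Move 1: P1 pit1 -> P1=[2,0,4,3,4,3](0) P2=[5,4,4,4,2,4](0)
Move 2: P2 pit5 -> P1=[3,1,5,3,4,3](0) P2=[5,4,4,4,2,0](1)
Move 3: P2 pit1 -> P1=[0,1,5,3,4,3](0) P2=[5,0,5,5,3,0](5)
Move 4: P2 pit0 -> P1=[0,1,5,3,4,3](0) P2=[0,1,6,6,4,1](5)
Move 5: P2 pit2 -> P1=[1,2,5,3,4,3](0) P2=[0,1,0,7,5,2](6)
Move 6: P1 pit0 -> P1=[0,3,5,3,4,3](0) P2=[0,1,0,7,5,2](6)

Answer: 0 3 5 3 4 3 0 0 1 0 7 5 2 6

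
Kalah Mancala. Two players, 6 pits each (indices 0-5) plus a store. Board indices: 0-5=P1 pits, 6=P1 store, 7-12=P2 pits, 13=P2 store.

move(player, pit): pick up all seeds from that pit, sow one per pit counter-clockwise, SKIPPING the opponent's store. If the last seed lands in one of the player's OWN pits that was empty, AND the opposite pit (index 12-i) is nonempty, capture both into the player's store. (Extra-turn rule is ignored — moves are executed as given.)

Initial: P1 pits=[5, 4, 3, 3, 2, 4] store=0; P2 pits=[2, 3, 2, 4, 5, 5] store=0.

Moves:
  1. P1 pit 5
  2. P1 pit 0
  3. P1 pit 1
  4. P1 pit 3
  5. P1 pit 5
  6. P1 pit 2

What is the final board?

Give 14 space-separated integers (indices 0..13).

Move 1: P1 pit5 -> P1=[5,4,3,3,2,0](1) P2=[3,4,3,4,5,5](0)
Move 2: P1 pit0 -> P1=[0,5,4,4,3,0](5) P2=[0,4,3,4,5,5](0)
Move 3: P1 pit1 -> P1=[0,0,5,5,4,1](6) P2=[0,4,3,4,5,5](0)
Move 4: P1 pit3 -> P1=[0,0,5,0,5,2](7) P2=[1,5,3,4,5,5](0)
Move 5: P1 pit5 -> P1=[0,0,5,0,5,0](8) P2=[2,5,3,4,5,5](0)
Move 6: P1 pit2 -> P1=[0,0,0,1,6,1](9) P2=[3,5,3,4,5,5](0)

Answer: 0 0 0 1 6 1 9 3 5 3 4 5 5 0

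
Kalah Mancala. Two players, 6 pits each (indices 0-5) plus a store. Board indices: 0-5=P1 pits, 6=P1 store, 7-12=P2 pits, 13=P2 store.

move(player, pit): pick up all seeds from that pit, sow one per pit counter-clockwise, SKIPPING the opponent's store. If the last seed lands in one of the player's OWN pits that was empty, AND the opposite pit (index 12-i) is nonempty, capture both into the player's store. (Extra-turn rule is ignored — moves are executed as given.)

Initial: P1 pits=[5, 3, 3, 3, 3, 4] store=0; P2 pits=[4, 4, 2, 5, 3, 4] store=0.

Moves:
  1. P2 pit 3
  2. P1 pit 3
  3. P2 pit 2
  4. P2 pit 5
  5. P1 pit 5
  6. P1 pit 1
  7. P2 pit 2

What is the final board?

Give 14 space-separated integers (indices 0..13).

Answer: 7 0 5 2 5 1 3 5 5 0 3 5 0 2

Derivation:
Move 1: P2 pit3 -> P1=[6,4,3,3,3,4](0) P2=[4,4,2,0,4,5](1)
Move 2: P1 pit3 -> P1=[6,4,3,0,4,5](1) P2=[4,4,2,0,4,5](1)
Move 3: P2 pit2 -> P1=[6,4,3,0,4,5](1) P2=[4,4,0,1,5,5](1)
Move 4: P2 pit5 -> P1=[7,5,4,1,4,5](1) P2=[4,4,0,1,5,0](2)
Move 5: P1 pit5 -> P1=[7,5,4,1,4,0](2) P2=[5,5,1,2,5,0](2)
Move 6: P1 pit1 -> P1=[7,0,5,2,5,1](3) P2=[5,5,1,2,5,0](2)
Move 7: P2 pit2 -> P1=[7,0,5,2,5,1](3) P2=[5,5,0,3,5,0](2)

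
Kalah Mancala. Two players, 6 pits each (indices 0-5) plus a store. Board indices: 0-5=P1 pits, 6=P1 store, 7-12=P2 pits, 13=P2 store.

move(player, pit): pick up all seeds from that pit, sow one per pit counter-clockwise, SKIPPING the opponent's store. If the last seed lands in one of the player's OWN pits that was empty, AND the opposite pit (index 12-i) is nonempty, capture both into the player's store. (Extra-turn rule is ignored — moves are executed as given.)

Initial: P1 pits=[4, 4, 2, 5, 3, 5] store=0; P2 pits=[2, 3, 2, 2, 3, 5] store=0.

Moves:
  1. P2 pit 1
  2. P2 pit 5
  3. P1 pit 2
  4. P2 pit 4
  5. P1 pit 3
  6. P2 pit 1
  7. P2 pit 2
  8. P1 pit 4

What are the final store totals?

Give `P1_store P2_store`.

Answer: 2 3

Derivation:
Move 1: P2 pit1 -> P1=[4,4,2,5,3,5](0) P2=[2,0,3,3,4,5](0)
Move 2: P2 pit5 -> P1=[5,5,3,6,3,5](0) P2=[2,0,3,3,4,0](1)
Move 3: P1 pit2 -> P1=[5,5,0,7,4,6](0) P2=[2,0,3,3,4,0](1)
Move 4: P2 pit4 -> P1=[6,6,0,7,4,6](0) P2=[2,0,3,3,0,1](2)
Move 5: P1 pit3 -> P1=[6,6,0,0,5,7](1) P2=[3,1,4,4,0,1](2)
Move 6: P2 pit1 -> P1=[6,6,0,0,5,7](1) P2=[3,0,5,4,0,1](2)
Move 7: P2 pit2 -> P1=[7,6,0,0,5,7](1) P2=[3,0,0,5,1,2](3)
Move 8: P1 pit4 -> P1=[7,6,0,0,0,8](2) P2=[4,1,1,5,1,2](3)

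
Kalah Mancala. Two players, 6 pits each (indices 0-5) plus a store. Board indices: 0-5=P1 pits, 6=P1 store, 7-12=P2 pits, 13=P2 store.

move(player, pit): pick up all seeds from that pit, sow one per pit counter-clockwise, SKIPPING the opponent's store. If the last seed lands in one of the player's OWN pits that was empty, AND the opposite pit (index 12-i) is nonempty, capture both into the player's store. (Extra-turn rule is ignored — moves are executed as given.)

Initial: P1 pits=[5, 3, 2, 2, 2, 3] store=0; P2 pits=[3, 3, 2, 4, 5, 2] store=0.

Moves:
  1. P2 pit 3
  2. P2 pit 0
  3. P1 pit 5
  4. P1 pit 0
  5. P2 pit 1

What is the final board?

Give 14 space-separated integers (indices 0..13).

Move 1: P2 pit3 -> P1=[6,3,2,2,2,3](0) P2=[3,3,2,0,6,3](1)
Move 2: P2 pit0 -> P1=[6,3,0,2,2,3](0) P2=[0,4,3,0,6,3](4)
Move 3: P1 pit5 -> P1=[6,3,0,2,2,0](1) P2=[1,5,3,0,6,3](4)
Move 4: P1 pit0 -> P1=[0,4,1,3,3,1](2) P2=[1,5,3,0,6,3](4)
Move 5: P2 pit1 -> P1=[0,4,1,3,3,1](2) P2=[1,0,4,1,7,4](5)

Answer: 0 4 1 3 3 1 2 1 0 4 1 7 4 5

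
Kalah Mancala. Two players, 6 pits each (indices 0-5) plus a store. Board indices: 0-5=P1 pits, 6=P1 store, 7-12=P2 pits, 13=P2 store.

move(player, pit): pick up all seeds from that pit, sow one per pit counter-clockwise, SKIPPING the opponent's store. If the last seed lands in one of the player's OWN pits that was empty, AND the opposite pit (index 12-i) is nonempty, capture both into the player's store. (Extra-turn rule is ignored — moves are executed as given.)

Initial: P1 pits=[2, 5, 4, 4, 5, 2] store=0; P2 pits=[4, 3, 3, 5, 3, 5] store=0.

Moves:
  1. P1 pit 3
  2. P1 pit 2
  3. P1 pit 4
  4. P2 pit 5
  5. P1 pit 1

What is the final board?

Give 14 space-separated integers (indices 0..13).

Answer: 3 0 2 3 1 6 4 7 4 4 6 4 0 1

Derivation:
Move 1: P1 pit3 -> P1=[2,5,4,0,6,3](1) P2=[5,3,3,5,3,5](0)
Move 2: P1 pit2 -> P1=[2,5,0,1,7,4](2) P2=[5,3,3,5,3,5](0)
Move 3: P1 pit4 -> P1=[2,5,0,1,0,5](3) P2=[6,4,4,6,4,5](0)
Move 4: P2 pit5 -> P1=[3,6,1,2,0,5](3) P2=[6,4,4,6,4,0](1)
Move 5: P1 pit1 -> P1=[3,0,2,3,1,6](4) P2=[7,4,4,6,4,0](1)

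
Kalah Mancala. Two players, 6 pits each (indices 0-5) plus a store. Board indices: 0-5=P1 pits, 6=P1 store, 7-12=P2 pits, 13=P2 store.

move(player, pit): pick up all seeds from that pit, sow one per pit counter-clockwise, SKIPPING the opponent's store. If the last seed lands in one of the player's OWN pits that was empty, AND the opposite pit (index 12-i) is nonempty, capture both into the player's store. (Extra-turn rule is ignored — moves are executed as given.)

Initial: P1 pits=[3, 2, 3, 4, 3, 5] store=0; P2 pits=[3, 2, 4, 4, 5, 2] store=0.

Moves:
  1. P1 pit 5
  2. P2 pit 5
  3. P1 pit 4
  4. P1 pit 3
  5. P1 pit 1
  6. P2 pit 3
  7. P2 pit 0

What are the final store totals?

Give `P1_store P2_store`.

Answer: 9 3

Derivation:
Move 1: P1 pit5 -> P1=[3,2,3,4,3,0](1) P2=[4,3,5,5,5,2](0)
Move 2: P2 pit5 -> P1=[4,2,3,4,3,0](1) P2=[4,3,5,5,5,0](1)
Move 3: P1 pit4 -> P1=[4,2,3,4,0,1](2) P2=[5,3,5,5,5,0](1)
Move 4: P1 pit3 -> P1=[4,2,3,0,1,2](3) P2=[6,3,5,5,5,0](1)
Move 5: P1 pit1 -> P1=[4,0,4,0,1,2](9) P2=[6,3,0,5,5,0](1)
Move 6: P2 pit3 -> P1=[5,1,4,0,1,2](9) P2=[6,3,0,0,6,1](2)
Move 7: P2 pit0 -> P1=[5,1,4,0,1,2](9) P2=[0,4,1,1,7,2](3)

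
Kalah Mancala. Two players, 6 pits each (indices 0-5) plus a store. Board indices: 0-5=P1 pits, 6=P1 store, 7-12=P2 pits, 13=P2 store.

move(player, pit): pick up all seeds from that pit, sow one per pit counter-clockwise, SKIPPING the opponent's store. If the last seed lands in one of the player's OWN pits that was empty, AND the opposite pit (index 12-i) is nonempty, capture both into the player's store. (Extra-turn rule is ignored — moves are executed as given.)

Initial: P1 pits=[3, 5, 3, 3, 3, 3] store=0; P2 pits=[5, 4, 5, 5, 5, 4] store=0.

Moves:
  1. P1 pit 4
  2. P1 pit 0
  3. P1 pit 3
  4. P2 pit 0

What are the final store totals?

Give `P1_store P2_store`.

Move 1: P1 pit4 -> P1=[3,5,3,3,0,4](1) P2=[6,4,5,5,5,4](0)
Move 2: P1 pit0 -> P1=[0,6,4,4,0,4](1) P2=[6,4,5,5,5,4](0)
Move 3: P1 pit3 -> P1=[0,6,4,0,1,5](2) P2=[7,4,5,5,5,4](0)
Move 4: P2 pit0 -> P1=[1,6,4,0,1,5](2) P2=[0,5,6,6,6,5](1)

Answer: 2 1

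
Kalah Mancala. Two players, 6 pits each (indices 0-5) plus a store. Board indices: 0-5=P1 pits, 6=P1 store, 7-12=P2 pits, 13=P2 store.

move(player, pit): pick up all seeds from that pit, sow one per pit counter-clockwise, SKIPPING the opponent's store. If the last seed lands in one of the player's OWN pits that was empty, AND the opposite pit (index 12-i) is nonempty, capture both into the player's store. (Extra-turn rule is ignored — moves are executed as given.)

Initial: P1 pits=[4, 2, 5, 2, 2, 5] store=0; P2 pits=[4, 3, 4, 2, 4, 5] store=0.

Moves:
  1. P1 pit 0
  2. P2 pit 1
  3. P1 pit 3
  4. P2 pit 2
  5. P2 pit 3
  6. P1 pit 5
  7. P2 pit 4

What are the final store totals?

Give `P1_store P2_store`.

Move 1: P1 pit0 -> P1=[0,3,6,3,3,5](0) P2=[4,3,4,2,4,5](0)
Move 2: P2 pit1 -> P1=[0,3,6,3,3,5](0) P2=[4,0,5,3,5,5](0)
Move 3: P1 pit3 -> P1=[0,3,6,0,4,6](1) P2=[4,0,5,3,5,5](0)
Move 4: P2 pit2 -> P1=[1,3,6,0,4,6](1) P2=[4,0,0,4,6,6](1)
Move 5: P2 pit3 -> P1=[2,3,6,0,4,6](1) P2=[4,0,0,0,7,7](2)
Move 6: P1 pit5 -> P1=[2,3,6,0,4,0](2) P2=[5,1,1,1,8,7](2)
Move 7: P2 pit4 -> P1=[3,4,7,1,5,1](2) P2=[5,1,1,1,0,8](3)

Answer: 2 3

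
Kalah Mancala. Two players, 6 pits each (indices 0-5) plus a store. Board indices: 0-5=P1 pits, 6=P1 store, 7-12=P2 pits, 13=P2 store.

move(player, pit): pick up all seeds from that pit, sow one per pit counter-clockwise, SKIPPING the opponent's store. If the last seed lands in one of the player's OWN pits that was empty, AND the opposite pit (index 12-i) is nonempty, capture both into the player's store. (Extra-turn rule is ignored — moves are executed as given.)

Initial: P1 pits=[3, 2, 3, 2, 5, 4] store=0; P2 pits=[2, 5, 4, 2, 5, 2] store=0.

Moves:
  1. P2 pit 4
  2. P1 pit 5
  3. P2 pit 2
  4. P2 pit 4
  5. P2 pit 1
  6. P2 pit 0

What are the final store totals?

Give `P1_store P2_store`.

Answer: 1 3

Derivation:
Move 1: P2 pit4 -> P1=[4,3,4,2,5,4](0) P2=[2,5,4,2,0,3](1)
Move 2: P1 pit5 -> P1=[4,3,4,2,5,0](1) P2=[3,6,5,2,0,3](1)
Move 3: P2 pit2 -> P1=[5,3,4,2,5,0](1) P2=[3,6,0,3,1,4](2)
Move 4: P2 pit4 -> P1=[5,3,4,2,5,0](1) P2=[3,6,0,3,0,5](2)
Move 5: P2 pit1 -> P1=[6,3,4,2,5,0](1) P2=[3,0,1,4,1,6](3)
Move 6: P2 pit0 -> P1=[6,3,4,2,5,0](1) P2=[0,1,2,5,1,6](3)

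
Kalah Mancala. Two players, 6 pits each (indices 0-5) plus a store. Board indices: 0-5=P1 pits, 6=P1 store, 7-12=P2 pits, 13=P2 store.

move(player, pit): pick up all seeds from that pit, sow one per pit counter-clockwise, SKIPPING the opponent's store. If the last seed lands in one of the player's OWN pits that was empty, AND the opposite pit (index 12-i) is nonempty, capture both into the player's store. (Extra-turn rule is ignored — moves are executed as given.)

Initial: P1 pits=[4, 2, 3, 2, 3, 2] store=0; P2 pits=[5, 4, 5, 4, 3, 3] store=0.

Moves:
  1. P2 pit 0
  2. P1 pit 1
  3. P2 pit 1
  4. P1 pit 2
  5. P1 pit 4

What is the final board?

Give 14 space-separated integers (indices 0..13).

Move 1: P2 pit0 -> P1=[4,2,3,2,3,2](0) P2=[0,5,6,5,4,4](0)
Move 2: P1 pit1 -> P1=[4,0,4,3,3,2](0) P2=[0,5,6,5,4,4](0)
Move 3: P2 pit1 -> P1=[4,0,4,3,3,2](0) P2=[0,0,7,6,5,5](1)
Move 4: P1 pit2 -> P1=[4,0,0,4,4,3](1) P2=[0,0,7,6,5,5](1)
Move 5: P1 pit4 -> P1=[4,0,0,4,0,4](2) P2=[1,1,7,6,5,5](1)

Answer: 4 0 0 4 0 4 2 1 1 7 6 5 5 1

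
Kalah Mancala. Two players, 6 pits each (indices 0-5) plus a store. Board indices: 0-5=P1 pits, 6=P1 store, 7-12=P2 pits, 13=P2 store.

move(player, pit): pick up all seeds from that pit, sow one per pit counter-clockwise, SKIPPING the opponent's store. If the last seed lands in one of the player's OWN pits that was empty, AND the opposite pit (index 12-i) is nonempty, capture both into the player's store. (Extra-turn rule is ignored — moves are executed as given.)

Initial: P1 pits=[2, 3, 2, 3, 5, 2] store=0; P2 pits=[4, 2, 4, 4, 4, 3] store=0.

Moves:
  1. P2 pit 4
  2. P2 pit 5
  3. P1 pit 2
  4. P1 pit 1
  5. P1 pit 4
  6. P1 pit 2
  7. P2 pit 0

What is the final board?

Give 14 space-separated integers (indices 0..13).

Move 1: P2 pit4 -> P1=[3,4,2,3,5,2](0) P2=[4,2,4,4,0,4](1)
Move 2: P2 pit5 -> P1=[4,5,3,3,5,2](0) P2=[4,2,4,4,0,0](2)
Move 3: P1 pit2 -> P1=[4,5,0,4,6,3](0) P2=[4,2,4,4,0,0](2)
Move 4: P1 pit1 -> P1=[4,0,1,5,7,4](1) P2=[4,2,4,4,0,0](2)
Move 5: P1 pit4 -> P1=[4,0,1,5,0,5](2) P2=[5,3,5,5,1,0](2)
Move 6: P1 pit2 -> P1=[4,0,0,6,0,5](2) P2=[5,3,5,5,1,0](2)
Move 7: P2 pit0 -> P1=[0,0,0,6,0,5](2) P2=[0,4,6,6,2,0](7)

Answer: 0 0 0 6 0 5 2 0 4 6 6 2 0 7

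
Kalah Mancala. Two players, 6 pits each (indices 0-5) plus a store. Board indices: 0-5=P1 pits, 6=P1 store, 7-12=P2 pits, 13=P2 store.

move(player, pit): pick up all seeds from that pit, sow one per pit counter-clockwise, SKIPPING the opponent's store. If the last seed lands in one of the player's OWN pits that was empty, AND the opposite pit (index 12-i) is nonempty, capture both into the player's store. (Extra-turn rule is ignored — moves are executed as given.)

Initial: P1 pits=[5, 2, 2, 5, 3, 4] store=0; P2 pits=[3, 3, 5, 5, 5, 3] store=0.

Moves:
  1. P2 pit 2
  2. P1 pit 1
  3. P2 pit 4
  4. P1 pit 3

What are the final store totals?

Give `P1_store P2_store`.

Answer: 1 2

Derivation:
Move 1: P2 pit2 -> P1=[6,2,2,5,3,4](0) P2=[3,3,0,6,6,4](1)
Move 2: P1 pit1 -> P1=[6,0,3,6,3,4](0) P2=[3,3,0,6,6,4](1)
Move 3: P2 pit4 -> P1=[7,1,4,7,3,4](0) P2=[3,3,0,6,0,5](2)
Move 4: P1 pit3 -> P1=[7,1,4,0,4,5](1) P2=[4,4,1,7,0,5](2)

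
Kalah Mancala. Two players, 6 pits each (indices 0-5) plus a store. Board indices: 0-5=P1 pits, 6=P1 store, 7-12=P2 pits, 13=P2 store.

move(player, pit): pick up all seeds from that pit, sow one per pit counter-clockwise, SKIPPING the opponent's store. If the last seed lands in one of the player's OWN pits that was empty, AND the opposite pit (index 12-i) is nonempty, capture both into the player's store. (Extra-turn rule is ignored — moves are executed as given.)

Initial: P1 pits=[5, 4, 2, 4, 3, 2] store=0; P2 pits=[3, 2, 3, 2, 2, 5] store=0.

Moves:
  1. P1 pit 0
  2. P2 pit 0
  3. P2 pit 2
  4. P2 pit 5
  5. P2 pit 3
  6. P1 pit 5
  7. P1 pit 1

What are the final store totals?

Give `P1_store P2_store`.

Move 1: P1 pit0 -> P1=[0,5,3,5,4,3](0) P2=[3,2,3,2,2,5](0)
Move 2: P2 pit0 -> P1=[0,5,3,5,4,3](0) P2=[0,3,4,3,2,5](0)
Move 3: P2 pit2 -> P1=[0,5,3,5,4,3](0) P2=[0,3,0,4,3,6](1)
Move 4: P2 pit5 -> P1=[1,6,4,6,5,3](0) P2=[0,3,0,4,3,0](2)
Move 5: P2 pit3 -> P1=[2,6,4,6,5,3](0) P2=[0,3,0,0,4,1](3)
Move 6: P1 pit5 -> P1=[2,6,4,6,5,0](1) P2=[1,4,0,0,4,1](3)
Move 7: P1 pit1 -> P1=[2,0,5,7,6,1](2) P2=[2,4,0,0,4,1](3)

Answer: 2 3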